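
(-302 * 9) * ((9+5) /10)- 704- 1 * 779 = -26441 /5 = -5288.20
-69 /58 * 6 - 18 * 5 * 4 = -367.14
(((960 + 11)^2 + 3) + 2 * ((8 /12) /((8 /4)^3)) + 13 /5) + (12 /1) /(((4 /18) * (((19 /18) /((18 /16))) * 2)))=1074878119 /1140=942875.54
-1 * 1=-1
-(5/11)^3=-125/1331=-0.09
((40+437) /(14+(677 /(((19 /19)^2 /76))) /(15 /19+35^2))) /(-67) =-5554665 /43672208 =-0.13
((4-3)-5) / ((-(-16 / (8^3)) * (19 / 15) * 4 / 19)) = -480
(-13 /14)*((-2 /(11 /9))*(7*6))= 702 /11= 63.82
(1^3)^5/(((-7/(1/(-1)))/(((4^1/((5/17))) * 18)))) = 1224/35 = 34.97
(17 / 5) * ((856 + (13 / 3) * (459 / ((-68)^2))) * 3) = 698847 / 80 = 8735.59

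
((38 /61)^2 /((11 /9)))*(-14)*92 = -16738848 /40931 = -408.95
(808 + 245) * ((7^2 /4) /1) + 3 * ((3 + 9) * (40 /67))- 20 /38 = 65789741 /5092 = 12920.22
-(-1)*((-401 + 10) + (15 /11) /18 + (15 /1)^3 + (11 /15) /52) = 8534497 /2860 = 2984.09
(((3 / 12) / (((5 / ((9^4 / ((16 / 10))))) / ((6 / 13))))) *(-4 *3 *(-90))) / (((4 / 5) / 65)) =66430125 / 8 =8303765.62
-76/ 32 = -19/ 8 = -2.38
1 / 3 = 0.33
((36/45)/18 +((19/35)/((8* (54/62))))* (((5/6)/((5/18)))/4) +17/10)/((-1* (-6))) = 18173/60480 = 0.30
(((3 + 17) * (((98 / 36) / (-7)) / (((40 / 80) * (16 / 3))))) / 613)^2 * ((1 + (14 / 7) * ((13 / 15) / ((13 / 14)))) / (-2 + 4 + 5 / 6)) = 10535 / 459941256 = 0.00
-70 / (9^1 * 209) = -70 / 1881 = -0.04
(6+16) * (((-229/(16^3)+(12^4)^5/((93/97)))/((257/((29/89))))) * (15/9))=809834055313423173669480511975/4356483072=185891702533722865724.81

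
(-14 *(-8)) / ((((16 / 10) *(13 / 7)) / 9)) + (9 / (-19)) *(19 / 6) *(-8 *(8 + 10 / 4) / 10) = 22869 / 65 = 351.83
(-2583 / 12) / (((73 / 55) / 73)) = -11838.75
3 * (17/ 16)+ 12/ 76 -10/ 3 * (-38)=118571/ 912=130.01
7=7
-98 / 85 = -1.15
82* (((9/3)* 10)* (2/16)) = 307.50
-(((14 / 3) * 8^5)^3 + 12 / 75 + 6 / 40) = -9654591701175501637 / 2700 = -3575774704139074.68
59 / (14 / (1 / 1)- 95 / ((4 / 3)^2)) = -944 / 631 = -1.50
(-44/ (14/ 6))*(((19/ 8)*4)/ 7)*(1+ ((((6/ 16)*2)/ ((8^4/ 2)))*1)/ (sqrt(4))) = -1467807/ 57344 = -25.60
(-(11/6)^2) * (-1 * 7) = 847/36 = 23.53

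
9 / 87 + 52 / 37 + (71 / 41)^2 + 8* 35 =284.51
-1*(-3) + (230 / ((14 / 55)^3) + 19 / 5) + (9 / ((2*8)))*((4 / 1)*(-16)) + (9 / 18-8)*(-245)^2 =-2992820937 / 6860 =-436271.27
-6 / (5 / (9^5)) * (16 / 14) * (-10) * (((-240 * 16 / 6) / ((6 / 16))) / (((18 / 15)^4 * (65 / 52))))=-3732480000 / 7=-533211428.57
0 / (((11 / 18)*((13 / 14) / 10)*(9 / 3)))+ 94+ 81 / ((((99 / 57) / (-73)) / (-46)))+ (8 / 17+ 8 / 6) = 156700.71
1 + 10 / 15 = 5 / 3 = 1.67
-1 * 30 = -30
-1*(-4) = 4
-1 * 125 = -125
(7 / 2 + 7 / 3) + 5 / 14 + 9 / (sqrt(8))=9*sqrt(2) / 4 + 130 / 21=9.37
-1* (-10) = 10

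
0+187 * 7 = 1309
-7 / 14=-1 / 2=-0.50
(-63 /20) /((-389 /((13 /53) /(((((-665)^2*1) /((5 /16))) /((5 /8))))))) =117 /133373847040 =0.00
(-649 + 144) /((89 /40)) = -20200 /89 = -226.97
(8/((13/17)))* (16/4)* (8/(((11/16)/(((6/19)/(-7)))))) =-417792/19019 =-21.97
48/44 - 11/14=0.31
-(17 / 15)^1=-17 / 15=-1.13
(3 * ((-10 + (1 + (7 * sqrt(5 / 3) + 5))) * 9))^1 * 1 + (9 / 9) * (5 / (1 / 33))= 57 + 63 * sqrt(15)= 301.00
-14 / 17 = -0.82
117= 117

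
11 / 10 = 1.10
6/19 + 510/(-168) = -1447/532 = -2.72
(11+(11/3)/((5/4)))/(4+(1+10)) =209/225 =0.93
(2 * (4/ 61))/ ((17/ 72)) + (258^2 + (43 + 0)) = 69072035/ 1037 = 66607.56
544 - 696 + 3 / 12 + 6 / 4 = -601 / 4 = -150.25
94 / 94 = 1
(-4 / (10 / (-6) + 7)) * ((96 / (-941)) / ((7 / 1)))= 72 / 6587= 0.01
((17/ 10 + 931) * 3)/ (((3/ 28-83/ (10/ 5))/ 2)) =-783468/ 5795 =-135.20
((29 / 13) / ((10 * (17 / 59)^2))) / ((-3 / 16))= -807592 / 56355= -14.33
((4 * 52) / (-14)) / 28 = -26 / 49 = -0.53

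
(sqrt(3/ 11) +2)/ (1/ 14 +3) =14*sqrt(33)/ 473 +28/ 43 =0.82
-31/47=-0.66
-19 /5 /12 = -19 /60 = -0.32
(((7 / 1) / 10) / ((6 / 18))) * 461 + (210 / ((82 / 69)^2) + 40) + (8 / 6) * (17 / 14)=204465473 / 176505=1158.41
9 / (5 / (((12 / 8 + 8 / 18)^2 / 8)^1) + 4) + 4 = 16493 / 3572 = 4.62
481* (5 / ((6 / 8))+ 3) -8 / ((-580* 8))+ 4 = 8097383 / 1740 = 4653.67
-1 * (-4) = 4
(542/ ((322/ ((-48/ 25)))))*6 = -19.39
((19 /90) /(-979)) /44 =-19 /3876840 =-0.00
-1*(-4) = 4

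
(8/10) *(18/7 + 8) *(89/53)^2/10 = 1172308/491575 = 2.38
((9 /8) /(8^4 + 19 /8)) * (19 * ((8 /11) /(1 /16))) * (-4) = -9728 /40073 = -0.24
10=10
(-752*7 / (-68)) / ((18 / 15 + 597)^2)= 32900 / 152083377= 0.00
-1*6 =-6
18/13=1.38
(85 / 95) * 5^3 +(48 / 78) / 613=16934277 / 151411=111.84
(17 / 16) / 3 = 17 / 48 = 0.35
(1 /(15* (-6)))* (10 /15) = -1 /135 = -0.01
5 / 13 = 0.38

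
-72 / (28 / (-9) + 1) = 648 / 19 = 34.11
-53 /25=-2.12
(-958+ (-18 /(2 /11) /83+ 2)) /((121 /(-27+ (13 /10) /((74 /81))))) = 1503693369 /7431820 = 202.33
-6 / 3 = -2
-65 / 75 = -13 / 15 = -0.87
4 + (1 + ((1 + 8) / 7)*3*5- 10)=100 / 7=14.29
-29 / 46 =-0.63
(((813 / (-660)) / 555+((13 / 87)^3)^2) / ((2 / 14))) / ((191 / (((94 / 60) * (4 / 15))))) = -12822593731367777 / 379223999863162121250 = -0.00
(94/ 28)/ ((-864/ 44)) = -0.17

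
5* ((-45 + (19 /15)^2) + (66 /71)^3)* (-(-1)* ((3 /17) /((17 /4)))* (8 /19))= -109758604928 /29479339515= -3.72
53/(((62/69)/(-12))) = -21942/31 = -707.81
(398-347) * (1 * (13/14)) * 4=1326/7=189.43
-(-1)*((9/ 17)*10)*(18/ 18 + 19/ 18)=185/ 17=10.88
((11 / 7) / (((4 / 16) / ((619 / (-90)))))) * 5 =-216.16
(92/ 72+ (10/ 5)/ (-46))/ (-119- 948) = -511/ 441738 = -0.00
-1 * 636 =-636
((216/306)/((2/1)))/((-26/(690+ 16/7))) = -14538/1547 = -9.40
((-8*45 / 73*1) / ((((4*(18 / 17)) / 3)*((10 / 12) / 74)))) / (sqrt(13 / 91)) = -22644*sqrt(7) / 73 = -820.69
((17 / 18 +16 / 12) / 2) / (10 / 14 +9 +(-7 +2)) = 287 / 1188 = 0.24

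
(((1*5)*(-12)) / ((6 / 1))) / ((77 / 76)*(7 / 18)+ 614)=-13680 / 840491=-0.02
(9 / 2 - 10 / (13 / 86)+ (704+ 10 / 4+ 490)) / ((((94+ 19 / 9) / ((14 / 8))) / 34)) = 702.56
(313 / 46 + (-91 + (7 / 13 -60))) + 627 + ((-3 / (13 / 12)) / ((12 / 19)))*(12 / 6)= 283795 / 598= 474.57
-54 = -54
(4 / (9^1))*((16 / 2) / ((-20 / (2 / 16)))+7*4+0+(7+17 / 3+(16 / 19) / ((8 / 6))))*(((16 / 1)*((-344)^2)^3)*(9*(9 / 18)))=623377288324714594304 / 285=2187288730963910857.21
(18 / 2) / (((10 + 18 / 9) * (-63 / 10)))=-5 / 42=-0.12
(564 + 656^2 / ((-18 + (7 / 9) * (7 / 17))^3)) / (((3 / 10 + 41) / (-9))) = -24741560984472 / 233552120975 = -105.94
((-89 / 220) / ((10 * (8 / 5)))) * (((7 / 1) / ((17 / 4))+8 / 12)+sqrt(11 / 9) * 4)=-0.17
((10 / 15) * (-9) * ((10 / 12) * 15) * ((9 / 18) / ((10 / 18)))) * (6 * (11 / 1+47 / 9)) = -6570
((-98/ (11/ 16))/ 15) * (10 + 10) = -6272/ 33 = -190.06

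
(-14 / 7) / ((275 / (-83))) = 166 / 275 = 0.60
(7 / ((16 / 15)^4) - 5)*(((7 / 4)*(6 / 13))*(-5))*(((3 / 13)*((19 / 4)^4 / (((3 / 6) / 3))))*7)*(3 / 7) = -9862735634325 / 2835349504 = -3478.49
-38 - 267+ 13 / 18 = -5477 / 18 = -304.28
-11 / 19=-0.58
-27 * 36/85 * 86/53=-83592/4505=-18.56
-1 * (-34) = 34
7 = 7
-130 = -130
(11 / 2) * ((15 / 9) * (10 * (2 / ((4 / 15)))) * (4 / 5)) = 550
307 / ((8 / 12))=921 / 2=460.50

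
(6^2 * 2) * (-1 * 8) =-576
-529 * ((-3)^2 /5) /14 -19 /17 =-82267 /1190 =-69.13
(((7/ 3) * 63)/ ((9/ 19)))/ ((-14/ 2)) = -44.33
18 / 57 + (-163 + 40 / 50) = -15379 / 95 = -161.88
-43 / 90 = -0.48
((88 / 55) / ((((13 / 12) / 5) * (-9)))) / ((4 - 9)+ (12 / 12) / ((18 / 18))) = 8 / 39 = 0.21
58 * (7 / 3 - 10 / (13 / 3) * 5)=-20822 / 39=-533.90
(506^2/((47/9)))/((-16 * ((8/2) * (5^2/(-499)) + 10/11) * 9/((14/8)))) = -2459417807/2925280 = -840.75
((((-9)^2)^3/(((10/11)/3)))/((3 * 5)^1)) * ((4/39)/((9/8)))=10659.10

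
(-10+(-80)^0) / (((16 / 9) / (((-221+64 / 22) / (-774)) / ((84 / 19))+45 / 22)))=-411393 / 38528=-10.68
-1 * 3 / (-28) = 3 / 28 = 0.11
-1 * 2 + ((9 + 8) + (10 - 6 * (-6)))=61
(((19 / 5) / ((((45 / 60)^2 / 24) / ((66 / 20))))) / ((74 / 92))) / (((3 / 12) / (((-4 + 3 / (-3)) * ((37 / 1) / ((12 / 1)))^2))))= -5691488 / 45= -126477.51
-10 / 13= -0.77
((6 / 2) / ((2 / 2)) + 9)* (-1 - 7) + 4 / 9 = -860 / 9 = -95.56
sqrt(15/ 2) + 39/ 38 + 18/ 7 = sqrt(30)/ 2 + 957/ 266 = 6.34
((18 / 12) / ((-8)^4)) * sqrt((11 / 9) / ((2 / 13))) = sqrt(286) / 16384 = 0.00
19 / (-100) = -19 / 100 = -0.19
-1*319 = -319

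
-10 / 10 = -1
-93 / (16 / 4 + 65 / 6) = -558 / 89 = -6.27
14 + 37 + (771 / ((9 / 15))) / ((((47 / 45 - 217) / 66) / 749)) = -1429012716 / 4859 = -294096.05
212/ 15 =14.13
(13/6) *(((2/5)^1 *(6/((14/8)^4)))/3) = 6656/36015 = 0.18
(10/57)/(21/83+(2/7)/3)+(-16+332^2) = 1271034674/11533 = 110208.50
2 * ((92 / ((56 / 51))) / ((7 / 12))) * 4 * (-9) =-506736 / 49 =-10341.55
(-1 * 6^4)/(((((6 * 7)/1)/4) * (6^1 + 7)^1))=-864/91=-9.49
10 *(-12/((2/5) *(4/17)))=-1275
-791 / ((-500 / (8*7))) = 11074 / 125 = 88.59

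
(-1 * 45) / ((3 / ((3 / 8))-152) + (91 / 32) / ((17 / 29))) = 24480 / 75697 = 0.32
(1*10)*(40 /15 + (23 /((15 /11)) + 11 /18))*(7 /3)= 12691 /27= 470.04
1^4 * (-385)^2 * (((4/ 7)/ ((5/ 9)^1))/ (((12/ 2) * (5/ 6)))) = 30492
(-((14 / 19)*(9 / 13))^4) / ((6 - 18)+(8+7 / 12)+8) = -3024568512 / 204715394455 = -0.01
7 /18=0.39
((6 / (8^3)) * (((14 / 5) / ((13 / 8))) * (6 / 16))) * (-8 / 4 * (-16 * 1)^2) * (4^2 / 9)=-448 / 65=-6.89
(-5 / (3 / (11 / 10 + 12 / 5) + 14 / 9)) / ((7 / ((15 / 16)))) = -675 / 2432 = -0.28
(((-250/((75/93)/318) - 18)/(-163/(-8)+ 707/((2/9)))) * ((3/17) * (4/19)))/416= -295794/107557385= -0.00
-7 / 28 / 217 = -1 / 868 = -0.00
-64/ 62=-32/ 31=-1.03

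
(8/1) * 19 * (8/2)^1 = 608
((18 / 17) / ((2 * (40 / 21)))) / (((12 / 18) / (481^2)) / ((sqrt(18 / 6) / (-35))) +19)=918271809 * sqrt(3) / 35478086174376316 +5189905794907197 / 354780861743763160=0.01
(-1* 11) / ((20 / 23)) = -253 / 20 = -12.65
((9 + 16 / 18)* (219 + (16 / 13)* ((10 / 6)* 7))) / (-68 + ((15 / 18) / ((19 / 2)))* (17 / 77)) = -33.95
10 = 10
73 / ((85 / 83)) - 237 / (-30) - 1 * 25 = 9211 / 170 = 54.18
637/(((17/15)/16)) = 152880/17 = 8992.94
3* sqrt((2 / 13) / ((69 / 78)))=6* sqrt(23) / 23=1.25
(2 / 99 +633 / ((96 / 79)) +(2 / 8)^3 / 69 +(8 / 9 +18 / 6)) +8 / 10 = 127661509 / 242880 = 525.62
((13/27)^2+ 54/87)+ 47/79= 2417444/1670139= 1.45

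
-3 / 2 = -1.50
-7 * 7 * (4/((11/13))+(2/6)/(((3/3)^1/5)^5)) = -1692019/33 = -51273.30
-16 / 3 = -5.33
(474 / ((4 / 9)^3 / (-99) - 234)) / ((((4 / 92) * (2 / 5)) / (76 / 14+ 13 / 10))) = -185293340991 / 236433092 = -783.70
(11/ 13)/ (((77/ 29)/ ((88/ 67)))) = 2552/ 6097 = 0.42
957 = 957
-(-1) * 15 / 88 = 15 / 88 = 0.17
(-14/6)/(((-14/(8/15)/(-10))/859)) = -6872/9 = -763.56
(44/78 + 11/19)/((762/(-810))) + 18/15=-2361/156845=-0.02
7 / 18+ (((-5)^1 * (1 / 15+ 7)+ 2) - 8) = -737 / 18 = -40.94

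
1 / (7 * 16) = 1 / 112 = 0.01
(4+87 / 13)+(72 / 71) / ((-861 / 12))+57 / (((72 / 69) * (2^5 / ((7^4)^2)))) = 667344101356041 / 67814656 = 9840706.14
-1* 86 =-86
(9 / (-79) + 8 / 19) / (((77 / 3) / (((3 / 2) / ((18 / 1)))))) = 461 / 462308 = 0.00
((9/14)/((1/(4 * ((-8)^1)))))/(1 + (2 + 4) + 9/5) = -180/77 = -2.34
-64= -64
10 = 10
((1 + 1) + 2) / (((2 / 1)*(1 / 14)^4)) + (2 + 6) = 76840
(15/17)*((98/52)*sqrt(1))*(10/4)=4.16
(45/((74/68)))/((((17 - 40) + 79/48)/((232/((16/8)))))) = -224.63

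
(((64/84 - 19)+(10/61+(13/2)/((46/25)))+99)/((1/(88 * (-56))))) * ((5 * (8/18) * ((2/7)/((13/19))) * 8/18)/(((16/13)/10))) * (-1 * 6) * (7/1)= 6656965673600/113643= 58577876.98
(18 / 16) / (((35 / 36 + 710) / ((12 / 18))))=27 / 25595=0.00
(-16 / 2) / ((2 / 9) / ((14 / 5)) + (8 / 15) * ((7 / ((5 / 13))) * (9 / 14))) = -12600 / 9953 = -1.27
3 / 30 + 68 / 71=751 / 710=1.06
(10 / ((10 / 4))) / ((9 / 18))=8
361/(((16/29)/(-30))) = -157035/8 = -19629.38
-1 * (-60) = 60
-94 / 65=-1.45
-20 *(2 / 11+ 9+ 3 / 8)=-4205 / 22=-191.14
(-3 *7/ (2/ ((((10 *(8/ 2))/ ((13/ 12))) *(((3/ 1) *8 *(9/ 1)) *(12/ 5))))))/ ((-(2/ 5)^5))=19626923.08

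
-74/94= -37/47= -0.79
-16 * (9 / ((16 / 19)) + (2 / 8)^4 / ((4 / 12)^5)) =-2979 / 16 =-186.19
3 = 3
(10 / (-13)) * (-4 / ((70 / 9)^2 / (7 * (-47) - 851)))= -38232 / 637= -60.02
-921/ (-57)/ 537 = 307/ 10203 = 0.03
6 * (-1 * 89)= -534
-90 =-90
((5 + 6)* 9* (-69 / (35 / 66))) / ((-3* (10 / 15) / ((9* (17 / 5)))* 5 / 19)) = 655304661 / 875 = 748919.61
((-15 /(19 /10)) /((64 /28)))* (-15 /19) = 7875 /2888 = 2.73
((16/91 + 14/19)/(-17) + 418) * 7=12284696/4199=2925.62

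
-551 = -551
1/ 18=0.06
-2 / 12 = -1 / 6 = -0.17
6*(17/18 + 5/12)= 49/6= 8.17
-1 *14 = -14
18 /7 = 2.57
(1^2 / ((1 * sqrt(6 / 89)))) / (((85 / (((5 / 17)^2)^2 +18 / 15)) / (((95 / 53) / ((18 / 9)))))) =9580769 * sqrt(534) / 4515145260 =0.05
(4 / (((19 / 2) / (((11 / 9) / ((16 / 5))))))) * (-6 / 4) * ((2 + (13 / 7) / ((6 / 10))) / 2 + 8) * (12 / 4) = -24365 / 3192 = -7.63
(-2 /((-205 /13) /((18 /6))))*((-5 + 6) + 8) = 702 /205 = 3.42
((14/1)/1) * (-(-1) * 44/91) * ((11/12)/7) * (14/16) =121/156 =0.78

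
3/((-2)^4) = 3/16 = 0.19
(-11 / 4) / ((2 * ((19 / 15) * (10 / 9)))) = -297 / 304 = -0.98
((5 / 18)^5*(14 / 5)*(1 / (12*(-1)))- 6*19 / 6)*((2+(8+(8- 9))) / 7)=-215415127 / 8817984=-24.43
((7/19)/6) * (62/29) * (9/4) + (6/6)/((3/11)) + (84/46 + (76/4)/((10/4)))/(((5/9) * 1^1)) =79569947/3801900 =20.93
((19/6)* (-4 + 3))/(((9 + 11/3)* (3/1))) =-1/12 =-0.08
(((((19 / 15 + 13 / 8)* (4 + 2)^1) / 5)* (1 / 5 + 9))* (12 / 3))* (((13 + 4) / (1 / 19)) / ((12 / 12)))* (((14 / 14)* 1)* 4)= 20622904 / 125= 164983.23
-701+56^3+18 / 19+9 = 3323574 / 19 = 174924.95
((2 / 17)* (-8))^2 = 0.89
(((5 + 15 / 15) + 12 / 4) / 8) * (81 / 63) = 81 / 56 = 1.45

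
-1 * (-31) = 31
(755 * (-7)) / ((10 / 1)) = -1057 / 2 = -528.50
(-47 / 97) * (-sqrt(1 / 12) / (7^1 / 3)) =47 * sqrt(3) / 1358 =0.06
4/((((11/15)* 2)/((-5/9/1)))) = -50/33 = -1.52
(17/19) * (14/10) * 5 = 119/19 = 6.26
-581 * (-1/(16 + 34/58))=16849/481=35.03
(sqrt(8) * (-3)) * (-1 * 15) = 90 * sqrt(2) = 127.28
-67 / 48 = -1.40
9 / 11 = 0.82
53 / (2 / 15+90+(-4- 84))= 795 / 32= 24.84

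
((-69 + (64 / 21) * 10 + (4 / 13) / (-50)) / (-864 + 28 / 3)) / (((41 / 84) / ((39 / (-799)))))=-2366703 / 524962975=-0.00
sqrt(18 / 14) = 3*sqrt(7) / 7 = 1.13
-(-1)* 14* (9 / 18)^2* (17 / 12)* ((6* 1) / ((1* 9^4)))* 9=119 / 2916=0.04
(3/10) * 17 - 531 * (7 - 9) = 10671/10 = 1067.10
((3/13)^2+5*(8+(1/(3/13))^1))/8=7823/1014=7.71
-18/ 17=-1.06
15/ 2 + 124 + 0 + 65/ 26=134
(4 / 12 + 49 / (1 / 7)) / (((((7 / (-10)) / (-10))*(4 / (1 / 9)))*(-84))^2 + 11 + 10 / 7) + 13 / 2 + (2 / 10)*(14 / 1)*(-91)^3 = -12412529073764987 / 5882736690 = -2109992.29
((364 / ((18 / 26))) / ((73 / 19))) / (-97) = -89908 / 63729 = -1.41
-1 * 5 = -5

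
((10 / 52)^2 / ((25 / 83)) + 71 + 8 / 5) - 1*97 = -82057 / 3380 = -24.28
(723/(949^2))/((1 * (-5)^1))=-723/4503005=-0.00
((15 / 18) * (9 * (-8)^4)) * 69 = 2119680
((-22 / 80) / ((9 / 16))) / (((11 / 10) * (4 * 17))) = -0.01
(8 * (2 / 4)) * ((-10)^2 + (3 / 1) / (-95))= 37988 / 95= 399.87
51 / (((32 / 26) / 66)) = 21879 / 8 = 2734.88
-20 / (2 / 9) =-90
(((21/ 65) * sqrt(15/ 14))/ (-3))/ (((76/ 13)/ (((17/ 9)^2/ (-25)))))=289 * sqrt(210)/ 1539000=0.00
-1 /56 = -0.02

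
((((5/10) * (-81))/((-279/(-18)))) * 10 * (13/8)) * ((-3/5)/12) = 1053/496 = 2.12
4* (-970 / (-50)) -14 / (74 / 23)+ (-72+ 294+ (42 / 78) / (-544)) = 386278417 / 1308320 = 295.25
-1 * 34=-34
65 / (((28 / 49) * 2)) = 56.88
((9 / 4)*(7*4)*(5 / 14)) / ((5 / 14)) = 63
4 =4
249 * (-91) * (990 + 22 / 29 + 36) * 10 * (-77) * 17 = 8831749486560 / 29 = 304543085743.45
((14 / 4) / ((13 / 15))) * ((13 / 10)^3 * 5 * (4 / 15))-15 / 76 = 11051 / 950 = 11.63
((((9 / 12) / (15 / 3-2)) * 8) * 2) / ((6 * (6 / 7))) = 7 / 9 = 0.78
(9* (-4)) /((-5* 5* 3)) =12 /25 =0.48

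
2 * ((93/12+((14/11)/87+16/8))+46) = 213467/1914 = 111.53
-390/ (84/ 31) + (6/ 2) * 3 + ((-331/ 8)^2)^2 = 84021420375/ 28672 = 2930434.58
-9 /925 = -0.01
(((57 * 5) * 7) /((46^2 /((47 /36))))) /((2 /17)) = 531335 /50784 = 10.46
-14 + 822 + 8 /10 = 4044 /5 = 808.80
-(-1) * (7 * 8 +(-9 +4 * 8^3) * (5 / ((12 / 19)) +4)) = 292249 / 12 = 24354.08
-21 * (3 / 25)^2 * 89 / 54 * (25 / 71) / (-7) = 89 / 3550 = 0.03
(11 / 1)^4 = 14641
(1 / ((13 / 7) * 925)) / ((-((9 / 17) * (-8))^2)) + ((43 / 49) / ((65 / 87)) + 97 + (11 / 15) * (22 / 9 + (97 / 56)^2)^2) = 3446000047027399 / 28737134899200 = 119.91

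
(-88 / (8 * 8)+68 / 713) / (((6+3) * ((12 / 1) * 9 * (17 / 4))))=-811 / 2618136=-0.00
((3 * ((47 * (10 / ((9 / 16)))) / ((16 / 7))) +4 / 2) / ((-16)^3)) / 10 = -103 / 3840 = -0.03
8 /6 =4 /3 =1.33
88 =88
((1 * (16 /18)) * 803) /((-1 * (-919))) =6424 /8271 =0.78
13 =13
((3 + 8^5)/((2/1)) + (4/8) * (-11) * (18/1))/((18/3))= 32573/12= 2714.42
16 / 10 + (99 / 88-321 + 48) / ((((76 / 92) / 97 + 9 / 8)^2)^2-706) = 9463091323569026536 / 4764912792102147185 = 1.99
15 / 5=3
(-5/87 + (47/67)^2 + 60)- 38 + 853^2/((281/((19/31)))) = 5475412461377/3402020073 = 1609.46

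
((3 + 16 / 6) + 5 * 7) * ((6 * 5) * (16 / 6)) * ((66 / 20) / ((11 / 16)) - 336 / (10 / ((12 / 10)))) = -577792 / 5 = -115558.40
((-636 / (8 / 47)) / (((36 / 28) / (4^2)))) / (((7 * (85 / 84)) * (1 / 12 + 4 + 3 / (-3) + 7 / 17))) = -6695808 / 3565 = -1878.21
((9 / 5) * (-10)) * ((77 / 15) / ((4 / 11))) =-2541 / 10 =-254.10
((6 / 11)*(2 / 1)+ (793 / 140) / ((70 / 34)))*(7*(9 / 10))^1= 1863819 / 77000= 24.21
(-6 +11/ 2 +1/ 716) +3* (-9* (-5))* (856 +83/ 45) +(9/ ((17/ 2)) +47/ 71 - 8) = 100077670045/ 864212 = 115802.22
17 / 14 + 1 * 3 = 4.21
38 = 38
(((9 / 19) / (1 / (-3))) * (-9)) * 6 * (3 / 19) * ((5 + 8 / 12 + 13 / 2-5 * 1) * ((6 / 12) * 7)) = 303.92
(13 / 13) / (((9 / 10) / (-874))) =-8740 / 9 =-971.11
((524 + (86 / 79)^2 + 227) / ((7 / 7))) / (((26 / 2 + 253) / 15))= 3706095 / 87374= 42.42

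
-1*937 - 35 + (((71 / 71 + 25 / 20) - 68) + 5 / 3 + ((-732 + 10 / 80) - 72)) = -44159 / 24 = -1839.96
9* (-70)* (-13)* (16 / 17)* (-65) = -8517600 / 17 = -501035.29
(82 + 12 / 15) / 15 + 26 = 788 / 25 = 31.52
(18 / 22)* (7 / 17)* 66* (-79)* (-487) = 14542794 / 17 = 855458.47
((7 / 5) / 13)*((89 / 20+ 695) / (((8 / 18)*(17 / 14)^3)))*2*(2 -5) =-567.95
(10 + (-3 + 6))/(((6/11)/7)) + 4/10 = 5017/30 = 167.23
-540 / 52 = -135 / 13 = -10.38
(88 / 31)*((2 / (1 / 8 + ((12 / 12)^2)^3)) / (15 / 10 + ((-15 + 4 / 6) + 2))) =-2816 / 6045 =-0.47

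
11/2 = 5.50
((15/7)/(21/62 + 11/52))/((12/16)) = 32240/6209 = 5.19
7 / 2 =3.50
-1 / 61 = -0.02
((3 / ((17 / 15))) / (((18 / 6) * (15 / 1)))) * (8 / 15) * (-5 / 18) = -4 / 459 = -0.01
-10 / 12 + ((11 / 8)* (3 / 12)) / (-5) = -433 / 480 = -0.90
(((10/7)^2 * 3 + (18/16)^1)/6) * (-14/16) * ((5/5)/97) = -947/86912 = -0.01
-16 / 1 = -16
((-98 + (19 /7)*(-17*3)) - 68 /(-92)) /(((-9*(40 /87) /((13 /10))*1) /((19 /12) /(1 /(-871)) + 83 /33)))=-433239215149 /4250400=-101929.05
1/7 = 0.14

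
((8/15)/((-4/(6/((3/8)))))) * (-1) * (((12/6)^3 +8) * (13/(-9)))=-6656/135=-49.30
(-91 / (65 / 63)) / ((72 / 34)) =-833 / 20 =-41.65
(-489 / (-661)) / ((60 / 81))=13203 / 13220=1.00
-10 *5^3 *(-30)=37500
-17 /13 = -1.31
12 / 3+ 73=77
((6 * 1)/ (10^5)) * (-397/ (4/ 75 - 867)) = 3573/ 130042000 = 0.00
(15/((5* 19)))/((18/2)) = 1/57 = 0.02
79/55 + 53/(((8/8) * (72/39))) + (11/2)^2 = 79721/1320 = 60.39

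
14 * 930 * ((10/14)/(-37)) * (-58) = 539400/37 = 14578.38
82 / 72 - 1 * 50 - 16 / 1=-64.86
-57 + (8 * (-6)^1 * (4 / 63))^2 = -21041 / 441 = -47.71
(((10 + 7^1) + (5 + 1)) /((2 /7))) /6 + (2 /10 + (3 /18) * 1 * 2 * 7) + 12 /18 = 997 /60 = 16.62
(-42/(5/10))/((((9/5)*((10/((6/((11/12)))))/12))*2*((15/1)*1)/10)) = -122.18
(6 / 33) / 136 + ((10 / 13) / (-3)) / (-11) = 719 / 29172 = 0.02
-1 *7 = -7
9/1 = 9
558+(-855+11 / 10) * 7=-54193 / 10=-5419.30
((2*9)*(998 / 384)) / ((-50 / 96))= -4491 / 50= -89.82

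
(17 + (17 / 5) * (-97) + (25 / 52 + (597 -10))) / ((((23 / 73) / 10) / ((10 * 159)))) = 4144685595 / 299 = 13861824.73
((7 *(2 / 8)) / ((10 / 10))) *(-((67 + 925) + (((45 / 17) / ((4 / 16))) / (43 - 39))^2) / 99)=-2020991 / 114444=-17.66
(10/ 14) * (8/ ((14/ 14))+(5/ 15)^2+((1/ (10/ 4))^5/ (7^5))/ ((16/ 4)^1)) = 3834096947/ 661775625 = 5.79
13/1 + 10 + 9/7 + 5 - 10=135/7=19.29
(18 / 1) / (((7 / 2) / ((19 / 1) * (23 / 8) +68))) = 8829 / 14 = 630.64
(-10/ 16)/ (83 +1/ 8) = -0.01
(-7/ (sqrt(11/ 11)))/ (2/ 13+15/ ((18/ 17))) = -546/ 1117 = -0.49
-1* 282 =-282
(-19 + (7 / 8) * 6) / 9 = -55 / 36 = -1.53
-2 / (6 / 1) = -1 / 3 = -0.33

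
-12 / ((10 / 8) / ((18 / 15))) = -288 / 25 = -11.52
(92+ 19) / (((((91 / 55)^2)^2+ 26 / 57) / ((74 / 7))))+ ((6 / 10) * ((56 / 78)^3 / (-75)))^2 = 18119435101726315226734862 / 122761962737913309890625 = 147.60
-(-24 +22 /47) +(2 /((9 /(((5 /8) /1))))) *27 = 5129 /188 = 27.28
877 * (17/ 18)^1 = 14909/ 18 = 828.28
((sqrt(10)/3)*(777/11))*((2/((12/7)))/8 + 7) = 88837*sqrt(10)/528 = 532.06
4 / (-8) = -1 / 2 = -0.50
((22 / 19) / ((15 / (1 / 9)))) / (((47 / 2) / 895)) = 7876 / 24111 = 0.33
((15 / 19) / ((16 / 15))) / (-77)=-225 / 23408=-0.01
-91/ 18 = -5.06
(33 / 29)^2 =1089 / 841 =1.29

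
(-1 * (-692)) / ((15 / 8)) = 5536 / 15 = 369.07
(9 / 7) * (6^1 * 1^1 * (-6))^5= -544195584 / 7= -77742226.29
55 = 55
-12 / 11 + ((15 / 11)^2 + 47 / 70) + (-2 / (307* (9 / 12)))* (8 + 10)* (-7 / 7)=4151039 / 2600290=1.60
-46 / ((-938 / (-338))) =-7774 / 469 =-16.58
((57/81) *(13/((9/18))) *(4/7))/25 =1976/4725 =0.42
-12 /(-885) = 4 /295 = 0.01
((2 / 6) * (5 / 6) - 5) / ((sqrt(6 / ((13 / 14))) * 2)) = -85 * sqrt(273) / 1512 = -0.93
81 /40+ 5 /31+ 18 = 20.19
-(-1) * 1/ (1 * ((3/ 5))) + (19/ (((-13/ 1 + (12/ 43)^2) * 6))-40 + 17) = -1031145/ 47786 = -21.58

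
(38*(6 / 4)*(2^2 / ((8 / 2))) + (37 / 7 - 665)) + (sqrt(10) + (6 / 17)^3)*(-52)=-20806571 / 34391 - 52*sqrt(10)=-769.44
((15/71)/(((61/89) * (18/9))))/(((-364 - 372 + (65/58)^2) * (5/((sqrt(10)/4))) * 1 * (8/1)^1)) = -74849 * sqrt(10)/57092489328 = -0.00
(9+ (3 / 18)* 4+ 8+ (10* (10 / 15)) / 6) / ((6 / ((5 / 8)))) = 845 / 432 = 1.96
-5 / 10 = -1 / 2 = -0.50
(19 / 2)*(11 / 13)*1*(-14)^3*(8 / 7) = -327712 / 13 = -25208.62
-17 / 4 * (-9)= 153 / 4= 38.25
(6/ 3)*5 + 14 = 24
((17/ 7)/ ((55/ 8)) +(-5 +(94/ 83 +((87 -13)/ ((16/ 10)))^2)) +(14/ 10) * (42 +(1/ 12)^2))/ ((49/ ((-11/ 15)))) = -32.84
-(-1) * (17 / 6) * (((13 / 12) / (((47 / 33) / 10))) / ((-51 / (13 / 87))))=-9295 / 147204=-0.06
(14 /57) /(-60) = -7 /1710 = -0.00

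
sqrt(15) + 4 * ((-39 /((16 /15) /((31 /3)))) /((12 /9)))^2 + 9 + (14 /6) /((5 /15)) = sqrt(15) + 328894609 /1024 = 321190.01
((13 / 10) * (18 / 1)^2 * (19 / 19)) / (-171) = -234 / 95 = -2.46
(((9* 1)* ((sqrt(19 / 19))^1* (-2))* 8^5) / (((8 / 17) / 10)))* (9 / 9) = -12533760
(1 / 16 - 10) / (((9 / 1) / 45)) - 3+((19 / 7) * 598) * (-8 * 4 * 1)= -5823245 / 112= -51993.26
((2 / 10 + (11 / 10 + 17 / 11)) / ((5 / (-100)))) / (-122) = 313 / 671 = 0.47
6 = 6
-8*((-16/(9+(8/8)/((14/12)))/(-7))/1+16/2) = -4544/69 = -65.86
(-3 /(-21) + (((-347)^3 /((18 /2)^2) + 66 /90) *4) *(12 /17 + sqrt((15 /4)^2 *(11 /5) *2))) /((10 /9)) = -104454659 *sqrt(110) /75 -23397841321 /17850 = -15917866.18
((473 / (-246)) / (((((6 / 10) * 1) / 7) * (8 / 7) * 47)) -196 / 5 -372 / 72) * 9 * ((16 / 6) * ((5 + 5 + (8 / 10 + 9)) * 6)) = -6151415787 / 48175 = -127688.96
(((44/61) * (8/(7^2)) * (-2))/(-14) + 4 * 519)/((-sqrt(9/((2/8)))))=-21718250/62769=-346.00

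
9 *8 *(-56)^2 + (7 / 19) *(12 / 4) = 4290069 / 19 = 225793.11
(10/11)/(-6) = -0.15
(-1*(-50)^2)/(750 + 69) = -2500/819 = -3.05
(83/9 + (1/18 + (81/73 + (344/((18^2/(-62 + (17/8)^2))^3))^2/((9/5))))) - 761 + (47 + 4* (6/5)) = -2843084748712779851156870431463/4080424110361545671536803840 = -696.76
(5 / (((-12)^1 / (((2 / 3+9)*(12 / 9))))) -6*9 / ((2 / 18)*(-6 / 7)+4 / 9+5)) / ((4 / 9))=-140719 / 4044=-34.80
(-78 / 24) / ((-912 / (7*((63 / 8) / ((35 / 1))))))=0.01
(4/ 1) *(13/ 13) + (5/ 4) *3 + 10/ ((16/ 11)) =14.62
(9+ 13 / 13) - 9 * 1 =1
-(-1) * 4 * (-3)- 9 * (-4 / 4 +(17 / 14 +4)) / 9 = -227 / 14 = -16.21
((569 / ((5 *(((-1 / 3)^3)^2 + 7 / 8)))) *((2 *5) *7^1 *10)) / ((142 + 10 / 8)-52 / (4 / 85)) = -1858308480 / 19662017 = -94.51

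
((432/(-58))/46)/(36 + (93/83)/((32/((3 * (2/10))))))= -53120/11817239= -0.00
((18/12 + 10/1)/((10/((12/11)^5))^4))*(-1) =-2755514994571622744064/420468746832850005750625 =-0.01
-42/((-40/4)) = 21/5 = 4.20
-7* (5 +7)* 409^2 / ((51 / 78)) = -365341704 / 17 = -21490688.47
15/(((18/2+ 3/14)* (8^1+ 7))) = 14/129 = 0.11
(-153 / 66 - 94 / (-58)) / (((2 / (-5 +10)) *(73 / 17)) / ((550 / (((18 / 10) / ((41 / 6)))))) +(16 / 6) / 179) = -104099128125 / 2346207532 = -44.37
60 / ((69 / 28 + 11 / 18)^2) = 762048 / 120125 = 6.34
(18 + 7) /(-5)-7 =-12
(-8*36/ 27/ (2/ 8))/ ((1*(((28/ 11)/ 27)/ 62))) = -196416/ 7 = -28059.43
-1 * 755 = -755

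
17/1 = 17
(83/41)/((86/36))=1494/1763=0.85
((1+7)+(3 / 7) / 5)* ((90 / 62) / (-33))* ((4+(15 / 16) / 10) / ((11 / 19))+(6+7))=-5998185 / 840224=-7.14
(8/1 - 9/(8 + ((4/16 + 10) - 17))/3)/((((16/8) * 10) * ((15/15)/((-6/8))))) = -21/100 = -0.21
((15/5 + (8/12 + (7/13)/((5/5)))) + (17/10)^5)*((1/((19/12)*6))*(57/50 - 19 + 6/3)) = -4378239803/142500000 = -30.72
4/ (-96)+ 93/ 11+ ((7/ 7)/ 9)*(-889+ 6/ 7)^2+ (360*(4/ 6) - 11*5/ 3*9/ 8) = 87871.98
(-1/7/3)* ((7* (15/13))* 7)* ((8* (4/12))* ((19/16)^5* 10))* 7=-3033221275/2555904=-1186.75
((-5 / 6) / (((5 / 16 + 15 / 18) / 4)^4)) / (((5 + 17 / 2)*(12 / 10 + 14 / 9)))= -3.33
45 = 45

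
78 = 78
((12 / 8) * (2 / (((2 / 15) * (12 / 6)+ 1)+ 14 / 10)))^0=1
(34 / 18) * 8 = 136 / 9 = 15.11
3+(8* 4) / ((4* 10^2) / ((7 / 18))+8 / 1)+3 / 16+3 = 90241 / 14512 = 6.22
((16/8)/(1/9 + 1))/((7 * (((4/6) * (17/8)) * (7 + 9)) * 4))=27/9520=0.00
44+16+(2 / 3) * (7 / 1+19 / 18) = 1765 / 27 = 65.37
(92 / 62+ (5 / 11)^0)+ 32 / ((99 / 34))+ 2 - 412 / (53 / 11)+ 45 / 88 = -90468913 / 1301256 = -69.52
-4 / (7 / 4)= -16 / 7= -2.29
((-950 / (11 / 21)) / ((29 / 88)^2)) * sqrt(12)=-28089600 * sqrt(3) / 841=-57850.91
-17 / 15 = -1.13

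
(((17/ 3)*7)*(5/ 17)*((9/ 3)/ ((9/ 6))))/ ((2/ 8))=280/ 3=93.33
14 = 14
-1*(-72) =72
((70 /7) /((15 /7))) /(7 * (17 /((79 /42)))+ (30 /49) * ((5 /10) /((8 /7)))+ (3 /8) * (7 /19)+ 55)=147098 /3740655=0.04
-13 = -13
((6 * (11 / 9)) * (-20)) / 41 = -440 / 123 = -3.58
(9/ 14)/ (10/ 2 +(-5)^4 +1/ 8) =36/ 35287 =0.00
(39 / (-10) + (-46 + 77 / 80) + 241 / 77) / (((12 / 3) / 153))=-8634555 / 4928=-1752.14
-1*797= -797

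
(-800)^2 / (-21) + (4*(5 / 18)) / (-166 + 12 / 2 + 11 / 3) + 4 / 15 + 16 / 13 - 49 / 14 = -1858255863 / 60970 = -30478.20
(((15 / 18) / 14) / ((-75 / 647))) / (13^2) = -647 / 212940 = -0.00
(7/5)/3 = 7/15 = 0.47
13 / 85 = 0.15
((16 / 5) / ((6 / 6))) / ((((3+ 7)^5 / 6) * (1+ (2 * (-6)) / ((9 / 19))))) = -9 / 1140625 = -0.00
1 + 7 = 8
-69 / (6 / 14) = -161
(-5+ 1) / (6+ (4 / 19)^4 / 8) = -0.67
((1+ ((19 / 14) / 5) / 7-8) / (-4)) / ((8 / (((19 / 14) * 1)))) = 64809 / 219520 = 0.30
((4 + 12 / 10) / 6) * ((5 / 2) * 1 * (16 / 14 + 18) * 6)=1742 / 7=248.86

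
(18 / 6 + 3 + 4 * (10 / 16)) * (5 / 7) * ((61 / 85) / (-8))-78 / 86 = -1.45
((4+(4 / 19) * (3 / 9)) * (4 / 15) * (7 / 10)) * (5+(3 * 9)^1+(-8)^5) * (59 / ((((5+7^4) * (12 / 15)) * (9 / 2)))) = -522772096 / 3085695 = -169.42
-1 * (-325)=325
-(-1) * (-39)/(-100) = 39/100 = 0.39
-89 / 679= -0.13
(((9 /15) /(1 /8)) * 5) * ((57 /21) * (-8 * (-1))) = 521.14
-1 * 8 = -8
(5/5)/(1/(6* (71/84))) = 71/14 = 5.07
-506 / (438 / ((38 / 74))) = -4807 / 8103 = -0.59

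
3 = 3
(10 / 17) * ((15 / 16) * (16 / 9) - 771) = -452.55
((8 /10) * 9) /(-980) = -9 /1225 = -0.01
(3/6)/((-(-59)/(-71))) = -71/118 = -0.60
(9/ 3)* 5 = 15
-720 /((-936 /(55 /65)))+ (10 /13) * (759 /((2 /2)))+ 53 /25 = 2478457 /4225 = 586.62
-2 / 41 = -0.05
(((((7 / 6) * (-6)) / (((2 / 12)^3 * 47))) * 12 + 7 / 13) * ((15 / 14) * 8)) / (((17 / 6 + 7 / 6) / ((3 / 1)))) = -1514205 / 611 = -2478.24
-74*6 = -444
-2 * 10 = -20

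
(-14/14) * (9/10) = -9/10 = -0.90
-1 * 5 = -5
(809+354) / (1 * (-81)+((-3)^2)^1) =-1163 / 72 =-16.15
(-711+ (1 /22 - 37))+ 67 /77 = -115051 /154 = -747.08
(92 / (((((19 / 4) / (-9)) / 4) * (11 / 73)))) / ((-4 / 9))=2175984 / 209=10411.41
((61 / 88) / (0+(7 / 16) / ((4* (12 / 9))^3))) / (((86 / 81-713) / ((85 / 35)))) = -25485312 / 31082513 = -0.82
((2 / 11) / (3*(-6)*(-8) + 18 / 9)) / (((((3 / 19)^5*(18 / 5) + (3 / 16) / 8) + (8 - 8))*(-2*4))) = -198087920 / 30274189671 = -0.01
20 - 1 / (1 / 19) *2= -18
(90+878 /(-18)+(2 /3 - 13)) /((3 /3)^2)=260 /9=28.89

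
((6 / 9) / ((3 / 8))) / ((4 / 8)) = 32 / 9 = 3.56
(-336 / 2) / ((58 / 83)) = -6972 / 29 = -240.41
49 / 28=7 / 4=1.75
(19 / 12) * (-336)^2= 178752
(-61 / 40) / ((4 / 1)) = -61 / 160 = -0.38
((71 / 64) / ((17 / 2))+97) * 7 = 369873 / 544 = 679.91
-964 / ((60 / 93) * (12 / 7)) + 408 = -27817 / 60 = -463.62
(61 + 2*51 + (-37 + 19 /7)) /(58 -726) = -901 /4676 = -0.19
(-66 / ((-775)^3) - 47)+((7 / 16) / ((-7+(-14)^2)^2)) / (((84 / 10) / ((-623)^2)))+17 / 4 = -42.18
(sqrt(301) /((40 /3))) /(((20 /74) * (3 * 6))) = 37 * sqrt(301) /2400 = 0.27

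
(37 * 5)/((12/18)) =555/2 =277.50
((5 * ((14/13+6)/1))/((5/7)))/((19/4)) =2576/247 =10.43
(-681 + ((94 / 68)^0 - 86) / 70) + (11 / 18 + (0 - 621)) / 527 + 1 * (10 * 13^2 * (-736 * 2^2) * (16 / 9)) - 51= -293690031172 / 33201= -8845818.84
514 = 514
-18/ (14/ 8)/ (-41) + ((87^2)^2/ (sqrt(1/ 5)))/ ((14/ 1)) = 72/ 287 + 57289761*sqrt(5)/ 14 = 9150271.68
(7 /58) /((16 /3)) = 21 /928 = 0.02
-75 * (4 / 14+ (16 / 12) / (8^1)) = -475 / 14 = -33.93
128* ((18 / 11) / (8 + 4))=192 / 11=17.45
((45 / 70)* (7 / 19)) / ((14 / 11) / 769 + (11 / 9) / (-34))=-11648043 / 1686535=-6.91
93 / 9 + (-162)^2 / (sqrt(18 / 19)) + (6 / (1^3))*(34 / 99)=409 / 33 + 4374*sqrt(38)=26975.54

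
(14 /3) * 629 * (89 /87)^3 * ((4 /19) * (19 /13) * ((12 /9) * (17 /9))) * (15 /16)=527676346190 /231134553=2282.98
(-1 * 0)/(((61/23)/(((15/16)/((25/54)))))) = 0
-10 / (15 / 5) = -10 / 3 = -3.33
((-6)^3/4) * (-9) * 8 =3888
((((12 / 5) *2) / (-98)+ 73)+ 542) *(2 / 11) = 301326 / 2695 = 111.81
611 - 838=-227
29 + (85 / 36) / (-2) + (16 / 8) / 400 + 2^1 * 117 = 117821 / 450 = 261.82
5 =5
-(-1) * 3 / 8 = 0.38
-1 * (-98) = 98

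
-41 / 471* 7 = -0.61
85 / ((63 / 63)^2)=85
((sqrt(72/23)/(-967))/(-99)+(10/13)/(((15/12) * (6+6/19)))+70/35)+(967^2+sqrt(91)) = 2 * sqrt(46)/733953+sqrt(91)+182342764/195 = 935100.64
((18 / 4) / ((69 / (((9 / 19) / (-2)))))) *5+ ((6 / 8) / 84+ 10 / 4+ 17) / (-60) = -236329 / 587328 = -0.40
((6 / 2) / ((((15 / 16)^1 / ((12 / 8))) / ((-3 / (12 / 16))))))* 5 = -96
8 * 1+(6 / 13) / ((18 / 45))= 119 / 13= 9.15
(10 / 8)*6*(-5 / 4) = -75 / 8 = -9.38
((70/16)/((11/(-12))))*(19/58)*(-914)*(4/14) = 130245/319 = 408.29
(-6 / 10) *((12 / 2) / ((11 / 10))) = -36 / 11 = -3.27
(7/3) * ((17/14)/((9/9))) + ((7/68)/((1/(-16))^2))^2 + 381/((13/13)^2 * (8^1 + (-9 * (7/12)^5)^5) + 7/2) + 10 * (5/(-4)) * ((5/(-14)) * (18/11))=9087176296740603978640495610422/12313457985873320355004100175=737.99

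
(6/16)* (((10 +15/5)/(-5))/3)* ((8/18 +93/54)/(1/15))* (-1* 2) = 169/8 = 21.12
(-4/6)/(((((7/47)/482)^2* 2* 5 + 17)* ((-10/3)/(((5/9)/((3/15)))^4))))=20047020156250/28620603043191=0.70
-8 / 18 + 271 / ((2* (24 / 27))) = 21887 / 144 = 151.99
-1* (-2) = 2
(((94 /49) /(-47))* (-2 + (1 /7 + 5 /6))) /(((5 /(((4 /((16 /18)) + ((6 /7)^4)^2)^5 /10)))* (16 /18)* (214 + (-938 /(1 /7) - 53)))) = -22122426362707376005238255091596179892643 /59679279267103817460459285243256730269504000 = -0.00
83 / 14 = 5.93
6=6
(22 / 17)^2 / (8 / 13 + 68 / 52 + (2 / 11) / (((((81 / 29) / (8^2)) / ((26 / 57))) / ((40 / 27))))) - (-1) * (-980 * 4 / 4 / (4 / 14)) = -83721436131842 / 24411097385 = -3429.65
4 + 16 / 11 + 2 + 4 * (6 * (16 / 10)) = 2522 / 55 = 45.85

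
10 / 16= 5 / 8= 0.62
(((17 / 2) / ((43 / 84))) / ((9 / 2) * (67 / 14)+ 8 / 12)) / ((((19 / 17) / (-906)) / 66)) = -60967523232 / 1523705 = -40012.68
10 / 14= 5 / 7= 0.71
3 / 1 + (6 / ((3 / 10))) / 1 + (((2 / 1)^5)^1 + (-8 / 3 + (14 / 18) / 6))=2833 / 54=52.46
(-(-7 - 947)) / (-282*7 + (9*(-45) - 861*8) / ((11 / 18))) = -159 / 2318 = -0.07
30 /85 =6 /17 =0.35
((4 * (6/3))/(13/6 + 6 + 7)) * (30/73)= 1440/6643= 0.22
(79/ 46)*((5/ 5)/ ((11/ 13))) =1027/ 506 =2.03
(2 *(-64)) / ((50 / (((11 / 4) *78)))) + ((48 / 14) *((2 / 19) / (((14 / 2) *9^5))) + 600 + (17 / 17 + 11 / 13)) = 314015028928 / 5955583725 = 52.73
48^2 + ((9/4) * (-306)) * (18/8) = 6039/8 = 754.88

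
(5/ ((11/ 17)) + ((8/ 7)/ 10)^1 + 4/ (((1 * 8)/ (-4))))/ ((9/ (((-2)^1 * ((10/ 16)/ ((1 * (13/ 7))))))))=-173/ 396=-0.44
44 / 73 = 0.60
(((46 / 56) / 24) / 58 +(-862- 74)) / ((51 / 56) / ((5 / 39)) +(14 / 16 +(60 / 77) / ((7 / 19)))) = -14045382505 / 151462128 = -92.73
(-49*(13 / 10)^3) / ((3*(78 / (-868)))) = 1796977 / 4500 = 399.33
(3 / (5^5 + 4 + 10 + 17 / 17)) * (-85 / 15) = -17 / 3140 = -0.01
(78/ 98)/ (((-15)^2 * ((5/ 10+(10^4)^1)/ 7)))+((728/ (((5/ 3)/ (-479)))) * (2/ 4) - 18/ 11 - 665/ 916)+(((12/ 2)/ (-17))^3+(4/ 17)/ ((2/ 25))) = -104613.07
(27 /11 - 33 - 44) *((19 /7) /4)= -3895 /77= -50.58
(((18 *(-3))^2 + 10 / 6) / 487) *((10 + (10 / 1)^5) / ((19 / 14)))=441493.76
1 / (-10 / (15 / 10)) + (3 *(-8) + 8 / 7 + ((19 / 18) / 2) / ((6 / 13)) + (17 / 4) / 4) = -314513 / 15120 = -20.80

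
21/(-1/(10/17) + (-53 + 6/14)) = -1470/3799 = -0.39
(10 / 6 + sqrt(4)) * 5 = 55 / 3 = 18.33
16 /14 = 8 /7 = 1.14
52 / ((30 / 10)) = 52 / 3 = 17.33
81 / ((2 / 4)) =162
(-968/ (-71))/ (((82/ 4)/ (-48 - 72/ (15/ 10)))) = -185856/ 2911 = -63.85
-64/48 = -1.33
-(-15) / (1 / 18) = 270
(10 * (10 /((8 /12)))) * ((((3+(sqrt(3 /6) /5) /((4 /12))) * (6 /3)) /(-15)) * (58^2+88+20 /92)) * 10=-47640600 /23 - 4764060 * sqrt(2) /23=-2364260.79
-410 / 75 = -82 / 15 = -5.47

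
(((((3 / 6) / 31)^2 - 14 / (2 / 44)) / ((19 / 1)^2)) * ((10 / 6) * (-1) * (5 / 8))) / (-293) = -29598775 / 9758193888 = -0.00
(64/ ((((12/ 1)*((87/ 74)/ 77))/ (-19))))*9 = -1732192/ 29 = -59730.76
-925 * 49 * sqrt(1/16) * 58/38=-1314425/76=-17295.07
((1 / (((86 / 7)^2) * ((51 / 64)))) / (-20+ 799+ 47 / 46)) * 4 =144256 / 3383542419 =0.00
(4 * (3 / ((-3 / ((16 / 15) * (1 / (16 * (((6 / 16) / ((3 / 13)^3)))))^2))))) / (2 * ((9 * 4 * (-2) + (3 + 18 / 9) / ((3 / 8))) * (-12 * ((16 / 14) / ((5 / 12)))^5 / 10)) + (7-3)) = -5672362500 / 6928008529523461159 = -0.00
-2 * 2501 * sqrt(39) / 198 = -2501 * sqrt(39) / 99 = -157.77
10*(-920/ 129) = -9200/ 129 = -71.32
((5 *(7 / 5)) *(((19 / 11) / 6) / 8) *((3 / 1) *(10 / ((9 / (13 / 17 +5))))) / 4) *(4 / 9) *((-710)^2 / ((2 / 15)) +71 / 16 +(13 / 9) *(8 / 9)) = 14514719912525 / 7138368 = 2033338.70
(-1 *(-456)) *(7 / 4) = 798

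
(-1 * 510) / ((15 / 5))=-170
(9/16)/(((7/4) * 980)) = 9/27440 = 0.00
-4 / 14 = -2 / 7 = -0.29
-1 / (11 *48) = -1 / 528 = -0.00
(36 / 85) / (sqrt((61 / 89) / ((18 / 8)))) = 54 * sqrt(5429) / 5185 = 0.77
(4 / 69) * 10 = 40 / 69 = 0.58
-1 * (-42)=42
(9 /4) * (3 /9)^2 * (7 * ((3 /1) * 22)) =231 /2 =115.50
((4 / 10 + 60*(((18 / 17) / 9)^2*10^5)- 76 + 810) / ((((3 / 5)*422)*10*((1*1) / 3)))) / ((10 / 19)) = 287520369 / 1524475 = 188.60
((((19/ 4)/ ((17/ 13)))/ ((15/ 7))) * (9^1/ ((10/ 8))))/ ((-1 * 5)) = -5187/ 2125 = -2.44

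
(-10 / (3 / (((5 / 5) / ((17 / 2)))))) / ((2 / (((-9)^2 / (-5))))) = 54 / 17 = 3.18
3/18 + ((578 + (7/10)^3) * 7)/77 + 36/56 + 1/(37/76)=473847511/8547000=55.44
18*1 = 18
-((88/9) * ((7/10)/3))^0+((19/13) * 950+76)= 19025/13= 1463.46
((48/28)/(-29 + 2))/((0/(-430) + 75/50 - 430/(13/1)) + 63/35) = 520/243873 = 0.00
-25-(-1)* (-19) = -44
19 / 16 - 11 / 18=83 / 144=0.58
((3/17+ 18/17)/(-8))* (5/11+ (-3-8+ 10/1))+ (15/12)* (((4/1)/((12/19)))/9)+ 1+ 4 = 5.96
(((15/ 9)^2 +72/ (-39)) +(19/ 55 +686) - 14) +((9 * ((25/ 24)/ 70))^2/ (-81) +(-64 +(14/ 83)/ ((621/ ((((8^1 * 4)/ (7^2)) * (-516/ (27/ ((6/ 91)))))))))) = 844982193672217/ 1386861315840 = 609.28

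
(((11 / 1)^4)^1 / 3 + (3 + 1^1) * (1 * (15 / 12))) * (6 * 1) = 29312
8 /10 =4 /5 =0.80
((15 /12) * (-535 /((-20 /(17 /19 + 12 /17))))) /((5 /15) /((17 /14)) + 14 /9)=497871 /17024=29.25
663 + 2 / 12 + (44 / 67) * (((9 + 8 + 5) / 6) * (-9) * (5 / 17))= 4488521 / 6834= 656.79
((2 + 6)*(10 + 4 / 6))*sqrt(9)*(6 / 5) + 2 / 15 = 922 / 3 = 307.33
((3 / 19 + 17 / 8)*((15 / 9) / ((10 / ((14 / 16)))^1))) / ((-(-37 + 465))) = -2429 / 3122688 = -0.00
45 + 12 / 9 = 139 / 3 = 46.33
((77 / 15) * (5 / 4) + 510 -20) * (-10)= -29785 / 6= -4964.17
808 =808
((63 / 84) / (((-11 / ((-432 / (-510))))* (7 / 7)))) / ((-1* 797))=54 / 745195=0.00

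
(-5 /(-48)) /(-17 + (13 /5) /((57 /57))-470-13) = -25 /119376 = -0.00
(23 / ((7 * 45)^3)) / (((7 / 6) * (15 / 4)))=184 / 1093955625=0.00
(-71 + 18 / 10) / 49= -346 / 245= -1.41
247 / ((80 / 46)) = 142.02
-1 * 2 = -2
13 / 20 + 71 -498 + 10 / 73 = -622271 / 1460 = -426.21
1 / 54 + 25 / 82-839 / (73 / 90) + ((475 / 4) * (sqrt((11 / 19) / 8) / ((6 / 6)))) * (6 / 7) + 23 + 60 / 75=-408200671 / 404055 + 75 * sqrt(418) / 56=-982.88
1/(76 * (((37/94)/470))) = 11045/703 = 15.71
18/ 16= 9/ 8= 1.12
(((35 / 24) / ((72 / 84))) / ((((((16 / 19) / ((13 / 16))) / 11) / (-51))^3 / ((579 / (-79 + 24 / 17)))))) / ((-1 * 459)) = -4659497389566684665 / 1062199099392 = -4386651.61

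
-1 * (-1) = 1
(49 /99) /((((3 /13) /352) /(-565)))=-11516960 /27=-426554.07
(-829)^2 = 687241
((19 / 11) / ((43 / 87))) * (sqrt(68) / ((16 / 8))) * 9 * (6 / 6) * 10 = 148770 * sqrt(17) / 473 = 1296.82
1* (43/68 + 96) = 6571/68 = 96.63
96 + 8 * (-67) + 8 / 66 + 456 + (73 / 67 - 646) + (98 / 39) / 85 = -1536157339 / 2443155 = -628.76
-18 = -18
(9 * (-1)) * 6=-54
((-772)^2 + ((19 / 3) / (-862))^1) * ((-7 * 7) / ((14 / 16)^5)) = -3607322869760 / 63357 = -56936453.27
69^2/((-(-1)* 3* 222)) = 529/74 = 7.15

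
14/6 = 2.33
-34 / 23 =-1.48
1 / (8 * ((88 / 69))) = 69 / 704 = 0.10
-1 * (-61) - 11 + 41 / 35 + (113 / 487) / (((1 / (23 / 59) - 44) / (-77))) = 51.60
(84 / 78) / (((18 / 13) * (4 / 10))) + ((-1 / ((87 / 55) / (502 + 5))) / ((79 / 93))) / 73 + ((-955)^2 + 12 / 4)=2745535672147 / 3010374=912024.78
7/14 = 1/2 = 0.50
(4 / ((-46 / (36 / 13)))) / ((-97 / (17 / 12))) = 102 / 29003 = 0.00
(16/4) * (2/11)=8/11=0.73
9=9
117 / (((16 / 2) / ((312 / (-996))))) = -1521 / 332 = -4.58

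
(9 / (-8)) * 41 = -369 / 8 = -46.12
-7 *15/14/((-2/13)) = 195/4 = 48.75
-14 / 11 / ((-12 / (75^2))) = 13125 / 22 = 596.59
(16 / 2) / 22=4 / 11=0.36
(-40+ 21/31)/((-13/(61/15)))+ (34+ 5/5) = 285934/6045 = 47.30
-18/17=-1.06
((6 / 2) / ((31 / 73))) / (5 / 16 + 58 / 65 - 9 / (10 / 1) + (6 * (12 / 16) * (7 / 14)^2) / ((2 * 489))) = 18562440 / 803923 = 23.09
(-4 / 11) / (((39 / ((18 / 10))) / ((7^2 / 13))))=-588 / 9295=-0.06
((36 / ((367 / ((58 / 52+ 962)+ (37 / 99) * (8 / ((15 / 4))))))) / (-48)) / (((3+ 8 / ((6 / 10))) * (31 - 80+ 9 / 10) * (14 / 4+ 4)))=5316667 / 15903317430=0.00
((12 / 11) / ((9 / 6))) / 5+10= 558 / 55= 10.15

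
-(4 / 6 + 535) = -1607 / 3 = -535.67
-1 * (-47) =47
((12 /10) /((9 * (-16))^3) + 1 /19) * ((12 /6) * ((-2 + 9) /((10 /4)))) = 17418107 /59097600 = 0.29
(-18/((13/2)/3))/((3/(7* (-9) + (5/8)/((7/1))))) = 2439/14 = 174.21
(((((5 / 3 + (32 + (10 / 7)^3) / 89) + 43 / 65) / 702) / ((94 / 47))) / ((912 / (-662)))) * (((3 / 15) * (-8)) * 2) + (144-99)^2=1205859494922034 / 595484846775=2025.00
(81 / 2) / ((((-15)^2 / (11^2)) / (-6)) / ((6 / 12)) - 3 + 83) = 9801 / 19210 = 0.51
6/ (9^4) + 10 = 21872/ 2187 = 10.00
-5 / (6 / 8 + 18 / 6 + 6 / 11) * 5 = -1100 / 189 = -5.82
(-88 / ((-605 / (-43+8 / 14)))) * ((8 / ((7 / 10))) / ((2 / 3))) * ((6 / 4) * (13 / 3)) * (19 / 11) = -640224 / 539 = -1187.80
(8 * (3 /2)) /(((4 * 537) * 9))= 1 /1611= 0.00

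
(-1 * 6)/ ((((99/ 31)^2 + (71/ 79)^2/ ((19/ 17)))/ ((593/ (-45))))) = 67574970467/ 9334106970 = 7.24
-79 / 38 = -2.08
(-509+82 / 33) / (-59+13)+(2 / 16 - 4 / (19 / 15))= 920441 / 115368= 7.98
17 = 17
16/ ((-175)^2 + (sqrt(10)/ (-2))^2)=32/ 61255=0.00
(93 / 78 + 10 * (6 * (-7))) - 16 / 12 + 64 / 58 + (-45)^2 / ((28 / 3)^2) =-350949821 / 886704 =-395.79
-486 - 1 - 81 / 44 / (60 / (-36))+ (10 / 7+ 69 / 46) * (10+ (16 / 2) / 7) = -4886173 / 10780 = -453.26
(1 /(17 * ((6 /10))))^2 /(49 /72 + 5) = 200 /118201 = 0.00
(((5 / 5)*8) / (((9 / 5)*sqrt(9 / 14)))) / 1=5.54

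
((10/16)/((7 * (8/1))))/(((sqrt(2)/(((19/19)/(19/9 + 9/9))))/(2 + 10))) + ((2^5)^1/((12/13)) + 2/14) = 135 * sqrt(2)/6272 + 731/21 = 34.84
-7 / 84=-1 / 12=-0.08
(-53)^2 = 2809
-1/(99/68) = -68/99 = -0.69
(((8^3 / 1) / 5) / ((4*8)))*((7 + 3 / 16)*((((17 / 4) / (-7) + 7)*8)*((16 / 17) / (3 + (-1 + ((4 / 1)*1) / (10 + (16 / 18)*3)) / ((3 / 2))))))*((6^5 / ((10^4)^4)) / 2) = 57024567 / 337011718750000000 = 0.00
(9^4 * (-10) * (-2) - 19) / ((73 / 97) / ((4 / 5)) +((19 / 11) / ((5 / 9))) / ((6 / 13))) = 17089.95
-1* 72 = -72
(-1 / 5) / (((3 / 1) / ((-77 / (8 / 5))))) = 77 / 24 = 3.21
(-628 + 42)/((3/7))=-4102/3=-1367.33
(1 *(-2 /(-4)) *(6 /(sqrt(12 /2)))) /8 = 0.15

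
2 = 2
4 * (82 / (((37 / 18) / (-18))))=-106272 / 37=-2872.22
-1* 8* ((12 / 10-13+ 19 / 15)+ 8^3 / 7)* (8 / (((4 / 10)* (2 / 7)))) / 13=-2697.03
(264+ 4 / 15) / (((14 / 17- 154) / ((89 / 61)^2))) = -133445087 / 36335565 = -3.67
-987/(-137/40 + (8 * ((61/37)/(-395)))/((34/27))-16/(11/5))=92.03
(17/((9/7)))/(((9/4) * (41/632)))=300832/3321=90.58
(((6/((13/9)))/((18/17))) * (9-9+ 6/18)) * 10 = 170/13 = 13.08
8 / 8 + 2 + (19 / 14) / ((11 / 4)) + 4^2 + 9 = 2194 / 77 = 28.49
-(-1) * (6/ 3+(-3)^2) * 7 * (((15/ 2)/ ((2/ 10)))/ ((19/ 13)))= 75075/ 38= 1975.66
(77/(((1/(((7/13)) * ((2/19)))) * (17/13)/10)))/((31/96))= 1034880/10013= 103.35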